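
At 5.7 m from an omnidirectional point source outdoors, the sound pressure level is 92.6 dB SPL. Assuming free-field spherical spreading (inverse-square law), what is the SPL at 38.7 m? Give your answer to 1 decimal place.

Free-field point source: level drops by 20·log₁₀ of the distance ratio.
ΔL = −20·log₁₀(38.7/5.7) = -16.64 dB, so L₂ = 92.6 + (-16.64) = 76.0 dB SPL.

76.0 dB SPL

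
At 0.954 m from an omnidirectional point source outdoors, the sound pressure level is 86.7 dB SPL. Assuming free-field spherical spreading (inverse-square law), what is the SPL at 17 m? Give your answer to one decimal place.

61.7 dB SPL

For a point source in a free field, ΔL = −20·log₁₀(d₂/d₁).
ΔL = −20·log₁₀(17/0.954) = -25.02 dB, so L₂ = 86.7 + (-25.02) = 61.7 dB SPL.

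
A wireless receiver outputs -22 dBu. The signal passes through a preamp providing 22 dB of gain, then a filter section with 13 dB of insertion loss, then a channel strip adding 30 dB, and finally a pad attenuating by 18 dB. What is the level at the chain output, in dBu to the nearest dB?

-1 dBu

Cascaded gains and losses add directly in dB.
-22 + 22 − 13 + 30 − 18 = -1 dBu.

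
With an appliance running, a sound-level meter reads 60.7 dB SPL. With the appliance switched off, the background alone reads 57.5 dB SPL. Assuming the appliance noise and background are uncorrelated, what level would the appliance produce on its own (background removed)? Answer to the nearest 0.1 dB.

57.9 dB SPL

Remove the background by subtracting linear intensities:
L_src = 10·log₁₀(10^(60.7/10) − 10^(57.5/10)) = 10·log₁₀(612600) = 57.9 dB SPL.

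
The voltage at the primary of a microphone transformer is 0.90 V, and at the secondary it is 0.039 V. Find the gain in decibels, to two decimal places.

Voltage is an amplitude quantity, so gain = 20·log₁₀(V_out/V_in).
20·log₁₀(0.039/0.90) = 20·log₁₀(0.04333) = -27.26 dB.

-27.26 dB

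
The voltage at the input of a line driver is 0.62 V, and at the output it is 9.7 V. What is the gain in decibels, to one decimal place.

23.9 dB

Voltage is an amplitude quantity, so gain = 20·log₁₀(V_out/V_in).
20·log₁₀(9.7/0.62) = 20·log₁₀(15.65) = 23.9 dB.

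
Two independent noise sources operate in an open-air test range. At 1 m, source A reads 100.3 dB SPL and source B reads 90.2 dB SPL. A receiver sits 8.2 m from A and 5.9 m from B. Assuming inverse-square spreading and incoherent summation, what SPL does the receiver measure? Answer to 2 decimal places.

82.77 dB SPL

At the listener: L_A = 100.3 − 20·log₁₀(8.2) = 82.024 dB; L_B = 90.2 − 20·log₁₀(5.9) = 74.783 dB.
Combined: 10·log₁₀(10^(82.024/10)+10^(74.783/10)) = 82.77 dB SPL.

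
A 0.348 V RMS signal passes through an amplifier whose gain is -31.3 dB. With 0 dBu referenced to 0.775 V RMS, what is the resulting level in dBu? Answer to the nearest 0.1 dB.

-38.3 dBu

Input level: 20·log₁₀(0.348/0.775) = -6.95 dBu.
Output: -6.95 − 31.3 = -38.3 dBu.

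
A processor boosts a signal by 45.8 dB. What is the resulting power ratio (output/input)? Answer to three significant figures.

38000

Power ratio = 10^(dB/10).
10^(45.8/10) = 10^(4.580) = 38000.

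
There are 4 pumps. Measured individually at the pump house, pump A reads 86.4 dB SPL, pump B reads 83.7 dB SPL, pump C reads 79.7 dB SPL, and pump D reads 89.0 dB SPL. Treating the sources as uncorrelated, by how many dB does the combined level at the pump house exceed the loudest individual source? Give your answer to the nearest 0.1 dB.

Uncorrelated sources add in intensity (power), not in dB.
L_total = 10·log₁₀(10^(86.4/10) + 10^(83.7/10) + 10^(79.7/10) + 10^(89.0/10)) = 91.93 dB SPL.
Excess over the loudest (89.0 dB): 91.93 − 89.0 = 2.9 dB.

2.9 dB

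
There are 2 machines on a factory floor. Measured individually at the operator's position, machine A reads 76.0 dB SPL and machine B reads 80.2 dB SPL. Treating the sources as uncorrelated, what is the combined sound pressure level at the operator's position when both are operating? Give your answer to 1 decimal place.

Uncorrelated sources add in intensity (power), not in dB.
L_total = 10·log₁₀(10^(76.0/10) + 10^(80.2/10)) = 10·log₁₀(144500000) = 81.6 dB SPL.

81.6 dB SPL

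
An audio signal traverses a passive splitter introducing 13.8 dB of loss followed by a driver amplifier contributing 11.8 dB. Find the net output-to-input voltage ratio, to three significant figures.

Net gain = (−13.8) + 11.8 = -2.0 dB.
Voltage ratio = 10^(-2.0/20) = 0.794.

0.794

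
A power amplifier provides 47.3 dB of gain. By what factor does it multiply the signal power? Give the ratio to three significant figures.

53700

Power ratio = 10^(dB/10).
10^(47.3/10) = 10^(4.730) = 53700.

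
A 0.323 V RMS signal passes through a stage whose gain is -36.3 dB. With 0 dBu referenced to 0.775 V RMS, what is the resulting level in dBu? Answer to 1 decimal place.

-43.9 dBu

Input level: 20·log₁₀(0.323/0.775) = -7.60 dBu.
Output: -7.60 − 36.3 = -43.9 dBu.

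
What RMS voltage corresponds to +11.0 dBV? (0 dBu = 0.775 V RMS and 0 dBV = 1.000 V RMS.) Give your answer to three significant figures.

3.55 V

V = 1.000 V × 10^(+11.0/20).
= 1.000 × 3.548 = 3.55 V.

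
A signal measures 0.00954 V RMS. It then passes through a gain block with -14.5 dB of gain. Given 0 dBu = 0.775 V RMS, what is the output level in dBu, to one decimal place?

-52.7 dBu

Input level: 20·log₁₀(0.00954/0.775) = -38.20 dBu.
Output: -38.20 − 14.5 = -52.7 dBu.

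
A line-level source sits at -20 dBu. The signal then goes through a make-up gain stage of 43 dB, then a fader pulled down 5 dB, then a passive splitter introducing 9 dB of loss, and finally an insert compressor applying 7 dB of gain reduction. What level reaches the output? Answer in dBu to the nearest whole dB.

+2 dBu

Cascaded gains and losses add directly in dB.
-20 + 43 − 5 − 9 − 7 = +2 dBu.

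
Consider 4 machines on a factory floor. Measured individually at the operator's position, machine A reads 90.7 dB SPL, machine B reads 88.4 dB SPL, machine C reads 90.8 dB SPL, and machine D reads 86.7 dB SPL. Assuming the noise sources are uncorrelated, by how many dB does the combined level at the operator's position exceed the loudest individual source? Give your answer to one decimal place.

Incoherent sources sum as intensities:
L_total = 10·log₁₀(10^(90.7/10) + 10^(88.4/10) + 10^(90.8/10) + 10^(86.7/10)) = 95.49 dB SPL.
Excess over the loudest (90.8 dB): 95.49 − 90.8 = 4.7 dB.

4.7 dB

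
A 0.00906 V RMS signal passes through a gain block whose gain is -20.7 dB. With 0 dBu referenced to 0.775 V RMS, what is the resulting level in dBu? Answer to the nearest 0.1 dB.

-59.3 dBu

Input level: 20·log₁₀(0.00906/0.775) = -38.64 dBu.
Output: -38.64 − 20.7 = -59.3 dBu.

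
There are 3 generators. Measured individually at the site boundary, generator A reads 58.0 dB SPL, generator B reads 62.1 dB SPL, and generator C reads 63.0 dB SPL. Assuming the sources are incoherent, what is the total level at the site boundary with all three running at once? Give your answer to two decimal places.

Add the sources as powers (linear), then convert back to dB:
L_total = 10·log₁₀(10^(58.0/10) + 10^(62.1/10) + 10^(63.0/10)) = 10·log₁₀(4248000) = 66.28 dB SPL.

66.28 dB SPL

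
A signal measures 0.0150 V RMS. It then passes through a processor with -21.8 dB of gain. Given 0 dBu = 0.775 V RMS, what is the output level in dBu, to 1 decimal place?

Input level: 20·log₁₀(0.0150/0.775) = -34.26 dBu.
Output: -34.26 − 21.8 = -56.1 dBu.

-56.1 dBu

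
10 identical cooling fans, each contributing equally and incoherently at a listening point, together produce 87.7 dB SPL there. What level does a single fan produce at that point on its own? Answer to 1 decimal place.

10 equal incoherent sources add 10·log₁₀(10) = 10.00 dB over one source.
L_one = 87.7 − 10.00 = 77.7 dB SPL.

77.7 dB SPL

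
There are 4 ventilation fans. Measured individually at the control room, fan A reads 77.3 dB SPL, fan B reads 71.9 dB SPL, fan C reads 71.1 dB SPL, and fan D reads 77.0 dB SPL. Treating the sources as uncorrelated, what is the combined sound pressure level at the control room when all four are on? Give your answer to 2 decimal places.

81.21 dB SPL

Uncorrelated sources add in intensity (power), not in dB.
L_total = 10·log₁₀(10^(77.3/10) + 10^(71.9/10) + 10^(71.1/10) + 10^(77.0/10)) = 10·log₁₀(132200000) = 81.21 dB SPL.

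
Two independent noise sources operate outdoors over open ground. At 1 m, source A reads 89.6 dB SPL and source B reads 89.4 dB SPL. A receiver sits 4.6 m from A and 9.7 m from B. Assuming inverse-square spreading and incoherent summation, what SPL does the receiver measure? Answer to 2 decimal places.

At the listener: L_A = 89.6 − 20·log₁₀(4.6) = 76.345 dB; L_B = 89.4 − 20·log₁₀(9.7) = 69.665 dB.
Combined: 10·log₁₀(10^(76.345/10)+10^(69.665/10)) = 77.19 dB SPL.

77.19 dB SPL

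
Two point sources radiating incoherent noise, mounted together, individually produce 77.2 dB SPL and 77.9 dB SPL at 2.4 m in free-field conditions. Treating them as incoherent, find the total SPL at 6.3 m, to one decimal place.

72.2 dB SPL

Combined at 2.4 m: 10·log₁₀(10^(77.2/10)+10^(77.9/10)) = 80.57 dB SPL.
Then apply −20·log₁₀(6.3/2.4) = -8.38 dB → 72.2 dB SPL.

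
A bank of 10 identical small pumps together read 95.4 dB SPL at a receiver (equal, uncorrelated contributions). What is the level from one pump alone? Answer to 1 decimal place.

85.4 dB SPL

10 equal incoherent sources add 10·log₁₀(10) = 10.00 dB over one source.
L_one = 95.4 − 10.00 = 85.4 dB SPL.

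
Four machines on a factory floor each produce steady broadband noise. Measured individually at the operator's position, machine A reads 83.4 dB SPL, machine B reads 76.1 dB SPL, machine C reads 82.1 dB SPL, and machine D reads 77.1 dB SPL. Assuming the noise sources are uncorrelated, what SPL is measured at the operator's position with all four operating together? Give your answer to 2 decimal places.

86.75 dB SPL

Add the sources as powers (linear), then convert back to dB:
L_total = 10·log₁₀(10^(83.4/10) + 10^(76.1/10) + 10^(82.1/10) + 10^(77.1/10)) = 10·log₁₀(473000000) = 86.75 dB SPL.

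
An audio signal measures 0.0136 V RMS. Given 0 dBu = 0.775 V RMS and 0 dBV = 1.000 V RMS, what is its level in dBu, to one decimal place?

dBu = 20·log₁₀(V / 0.775 V).
20·log₁₀(0.0136/0.775) = -35.1 dBu.

-35.1 dBu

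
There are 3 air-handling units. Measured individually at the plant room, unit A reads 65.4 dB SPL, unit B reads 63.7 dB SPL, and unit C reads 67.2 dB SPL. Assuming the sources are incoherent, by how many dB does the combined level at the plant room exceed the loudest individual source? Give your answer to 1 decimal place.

Add the sources as powers (linear), then convert back to dB:
L_total = 10·log₁₀(10^(65.4/10) + 10^(63.7/10) + 10^(67.2/10)) = 70.44 dB SPL.
Excess over the loudest (67.2 dB): 70.44 − 67.2 = 3.2 dB.

3.2 dB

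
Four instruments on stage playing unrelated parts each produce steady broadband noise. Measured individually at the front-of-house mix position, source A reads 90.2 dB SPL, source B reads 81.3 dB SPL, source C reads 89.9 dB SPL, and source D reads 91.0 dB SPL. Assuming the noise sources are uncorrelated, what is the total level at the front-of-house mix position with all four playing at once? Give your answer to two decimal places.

Add the sources as powers (linear), then convert back to dB:
L_total = 10·log₁₀(10^(90.2/10) + 10^(81.3/10) + 10^(89.9/10) + 10^(91.0/10)) = 10·log₁₀(3418000000) = 95.34 dB SPL.

95.34 dB SPL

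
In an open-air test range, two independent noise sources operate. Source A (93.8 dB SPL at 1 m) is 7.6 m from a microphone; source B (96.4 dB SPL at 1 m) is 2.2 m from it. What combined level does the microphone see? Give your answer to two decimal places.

89.75 dB SPL

At the listener: L_A = 93.8 − 20·log₁₀(7.6) = 76.184 dB; L_B = 96.4 − 20·log₁₀(2.2) = 89.552 dB.
Combined: 10·log₁₀(10^(76.184/10)+10^(89.552/10)) = 89.75 dB SPL.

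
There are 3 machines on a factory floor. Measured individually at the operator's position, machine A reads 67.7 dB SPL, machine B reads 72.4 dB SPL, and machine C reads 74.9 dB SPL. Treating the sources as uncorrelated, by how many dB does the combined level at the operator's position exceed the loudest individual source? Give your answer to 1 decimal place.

Uncorrelated sources add in intensity (power), not in dB.
L_total = 10·log₁₀(10^(67.7/10) + 10^(72.4/10) + 10^(74.9/10)) = 77.34 dB SPL.
Excess over the loudest (74.9 dB): 77.34 − 74.9 = 2.4 dB.

2.4 dB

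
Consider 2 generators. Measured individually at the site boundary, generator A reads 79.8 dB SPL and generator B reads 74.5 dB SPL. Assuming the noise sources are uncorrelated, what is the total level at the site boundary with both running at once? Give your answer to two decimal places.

Incoherent sources sum as intensities:
L_total = 10·log₁₀(10^(79.8/10) + 10^(74.5/10)) = 10·log₁₀(123700000) = 80.92 dB SPL.

80.92 dB SPL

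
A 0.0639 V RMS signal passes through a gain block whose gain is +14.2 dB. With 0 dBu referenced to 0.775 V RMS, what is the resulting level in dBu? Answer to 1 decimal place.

Input level: 20·log₁₀(0.0639/0.775) = -21.68 dBu.
Output: -21.68 + 14.2 = -7.5 dBu.

-7.5 dBu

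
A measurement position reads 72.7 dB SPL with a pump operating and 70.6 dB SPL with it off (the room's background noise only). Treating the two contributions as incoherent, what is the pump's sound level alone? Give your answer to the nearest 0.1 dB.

68.5 dB SPL

Background correction is a power subtraction:
L_src = 10·log₁₀(10^(72.7/10) − 10^(70.6/10)) = 10·log₁₀(7139000) = 68.5 dB SPL.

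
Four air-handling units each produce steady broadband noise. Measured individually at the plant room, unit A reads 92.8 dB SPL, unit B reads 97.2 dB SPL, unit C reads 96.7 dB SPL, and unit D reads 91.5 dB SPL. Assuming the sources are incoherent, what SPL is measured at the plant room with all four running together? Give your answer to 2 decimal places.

Uncorrelated sources add in intensity (power), not in dB.
L_total = 10·log₁₀(10^(92.8/10) + 10^(97.2/10) + 10^(96.7/10) + 10^(91.5/10)) = 10·log₁₀(13243000000) = 101.22 dB SPL.

101.22 dB SPL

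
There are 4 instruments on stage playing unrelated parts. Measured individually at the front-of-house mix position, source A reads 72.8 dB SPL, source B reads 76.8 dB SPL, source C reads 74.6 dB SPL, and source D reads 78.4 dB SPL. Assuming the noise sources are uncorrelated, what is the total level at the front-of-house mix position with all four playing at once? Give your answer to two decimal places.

Incoherent sources sum as intensities:
L_total = 10·log₁₀(10^(72.8/10) + 10^(76.8/10) + 10^(74.6/10) + 10^(78.4/10)) = 10·log₁₀(164900000) = 82.17 dB SPL.

82.17 dB SPL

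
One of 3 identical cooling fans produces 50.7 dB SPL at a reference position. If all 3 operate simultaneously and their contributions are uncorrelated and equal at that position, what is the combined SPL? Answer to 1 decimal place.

55.5 dB SPL

3 equal incoherent sources raise the level by 10·log₁₀(3) = 4.77 dB.
L_total = 50.7 + 4.77 = 55.5 dB SPL.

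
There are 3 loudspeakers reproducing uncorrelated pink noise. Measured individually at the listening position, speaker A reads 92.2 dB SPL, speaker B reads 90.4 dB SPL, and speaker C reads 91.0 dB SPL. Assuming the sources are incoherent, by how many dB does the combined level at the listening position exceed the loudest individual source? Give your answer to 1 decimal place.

Uncorrelated sources add in intensity (power), not in dB.
L_total = 10·log₁₀(10^(92.2/10) + 10^(90.4/10) + 10^(91.0/10)) = 96.04 dB SPL.
Excess over the loudest (92.2 dB): 96.04 − 92.2 = 3.8 dB.

3.8 dB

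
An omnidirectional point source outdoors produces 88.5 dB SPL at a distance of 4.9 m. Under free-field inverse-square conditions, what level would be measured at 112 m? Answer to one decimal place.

Inverse-square spreading gives ΔL = −20·log₁₀(d₂/d₁).
ΔL = −20·log₁₀(112/4.9) = -27.18 dB, so L₂ = 88.5 + (-27.18) = 61.3 dB SPL.

61.3 dB SPL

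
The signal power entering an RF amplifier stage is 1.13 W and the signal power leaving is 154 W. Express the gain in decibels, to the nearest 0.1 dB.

21.3 dB

Power ratio → dB uses the 10·log₁₀ form:
10·log₁₀(154/1.13) = 10·log₁₀(136.3) = 21.3 dB.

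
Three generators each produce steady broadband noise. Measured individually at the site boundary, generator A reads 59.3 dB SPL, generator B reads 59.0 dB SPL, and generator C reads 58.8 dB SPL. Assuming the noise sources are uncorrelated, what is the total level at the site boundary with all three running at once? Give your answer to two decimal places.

Add the sources as powers (linear), then convert back to dB:
L_total = 10·log₁₀(10^(59.3/10) + 10^(59.0/10) + 10^(58.8/10)) = 10·log₁₀(2404000) = 63.81 dB SPL.

63.81 dB SPL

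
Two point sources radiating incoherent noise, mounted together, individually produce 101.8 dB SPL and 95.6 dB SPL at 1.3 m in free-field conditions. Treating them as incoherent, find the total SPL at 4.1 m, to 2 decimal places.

Combined at 1.3 m: 10·log₁₀(10^(101.8/10)+10^(95.6/10)) = 102.734 dB SPL.
Then apply −20·log₁₀(4.1/1.3) = -9.977 dB → 92.76 dB SPL.

92.76 dB SPL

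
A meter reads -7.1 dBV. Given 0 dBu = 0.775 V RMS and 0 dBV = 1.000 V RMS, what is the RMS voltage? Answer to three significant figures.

0.442 V

V = 1.000 V × 10^(-7.1/20).
= 1.000 × 0.4416 = 0.442 V.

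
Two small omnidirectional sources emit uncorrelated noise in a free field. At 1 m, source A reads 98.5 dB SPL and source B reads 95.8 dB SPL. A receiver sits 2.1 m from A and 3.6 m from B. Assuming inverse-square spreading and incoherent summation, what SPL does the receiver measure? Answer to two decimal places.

92.78 dB SPL

At the listener: L_A = 98.5 − 20·log₁₀(2.1) = 92.056 dB; L_B = 95.8 − 20·log₁₀(3.6) = 84.674 dB.
Combined: 10·log₁₀(10^(92.056/10)+10^(84.674/10)) = 92.78 dB SPL.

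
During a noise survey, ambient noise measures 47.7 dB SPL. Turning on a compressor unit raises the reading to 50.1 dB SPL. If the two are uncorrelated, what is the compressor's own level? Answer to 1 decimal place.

46.4 dB SPL

Subtract intensities: L_src = 10·log₁₀(10^(L_total/10) − 10^(L_bg/10)).
L_src = 10·log₁₀(10^(50.1/10) − 10^(47.7/10)) = 10·log₁₀(43440) = 46.4 dB SPL.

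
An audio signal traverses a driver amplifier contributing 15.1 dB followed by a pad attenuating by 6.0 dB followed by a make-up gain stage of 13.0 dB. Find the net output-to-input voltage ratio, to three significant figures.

12.7

Net gain = 15.1 + (−6.0) + 13.0 = 22.1 dB.
Voltage ratio = 10^(22.1/20) = 12.7.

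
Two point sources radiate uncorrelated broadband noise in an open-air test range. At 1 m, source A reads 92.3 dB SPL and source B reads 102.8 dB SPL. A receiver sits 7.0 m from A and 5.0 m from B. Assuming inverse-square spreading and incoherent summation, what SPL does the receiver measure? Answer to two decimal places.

At the listener: L_A = 92.3 − 20·log₁₀(7.0) = 75.398 dB; L_B = 102.8 − 20·log₁₀(5.0) = 88.821 dB.
Combined: 10·log₁₀(10^(75.398/10)+10^(88.821/10)) = 89.01 dB SPL.

89.01 dB SPL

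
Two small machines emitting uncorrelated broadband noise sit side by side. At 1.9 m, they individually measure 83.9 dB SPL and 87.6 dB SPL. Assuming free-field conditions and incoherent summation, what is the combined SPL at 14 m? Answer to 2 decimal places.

Combined at 1.9 m: 10·log₁₀(10^(83.9/10)+10^(87.6/10)) = 89.143 dB SPL.
Then apply −20·log₁₀(14/1.9) = -17.347 dB → 71.80 dB SPL.

71.80 dB SPL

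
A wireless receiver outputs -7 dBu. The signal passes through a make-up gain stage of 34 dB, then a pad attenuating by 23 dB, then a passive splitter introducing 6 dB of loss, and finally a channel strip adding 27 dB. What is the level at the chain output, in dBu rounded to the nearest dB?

+25 dBu

Gain stages sum in dB:
-7 + 34 − 23 − 6 + 27 = +25 dBu.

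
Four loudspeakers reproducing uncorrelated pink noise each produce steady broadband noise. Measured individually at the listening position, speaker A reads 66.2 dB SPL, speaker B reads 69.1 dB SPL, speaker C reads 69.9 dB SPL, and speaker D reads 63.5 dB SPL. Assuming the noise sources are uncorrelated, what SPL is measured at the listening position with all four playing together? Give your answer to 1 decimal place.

Add the sources as powers (linear), then convert back to dB:
L_total = 10·log₁₀(10^(66.2/10) + 10^(69.1/10) + 10^(69.9/10) + 10^(63.5/10)) = 10·log₁₀(24310000) = 73.9 dB SPL.

73.9 dB SPL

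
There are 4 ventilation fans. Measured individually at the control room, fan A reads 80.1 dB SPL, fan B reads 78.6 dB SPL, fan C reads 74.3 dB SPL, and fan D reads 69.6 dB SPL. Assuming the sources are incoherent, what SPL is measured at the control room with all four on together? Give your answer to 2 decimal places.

Incoherent sources sum as intensities:
L_total = 10·log₁₀(10^(80.1/10) + 10^(78.6/10) + 10^(74.3/10) + 10^(69.6/10)) = 10·log₁₀(210800000) = 83.24 dB SPL.

83.24 dB SPL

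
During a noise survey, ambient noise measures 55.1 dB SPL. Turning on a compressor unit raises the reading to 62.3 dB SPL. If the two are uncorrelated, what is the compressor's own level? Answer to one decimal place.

Background correction is a power subtraction:
L_src = 10·log₁₀(10^(62.3/10) − 10^(55.1/10)) = 10·log₁₀(1375000) = 61.4 dB SPL.

61.4 dB SPL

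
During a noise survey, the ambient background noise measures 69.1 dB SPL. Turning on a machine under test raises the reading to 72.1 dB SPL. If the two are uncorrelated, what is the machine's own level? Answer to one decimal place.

Subtract intensities: L_src = 10·log₁₀(10^(L_total/10) − 10^(L_bg/10)).
L_src = 10·log₁₀(10^(72.1/10) − 10^(69.1/10)) = 10·log₁₀(8090000) = 69.1 dB SPL.

69.1 dB SPL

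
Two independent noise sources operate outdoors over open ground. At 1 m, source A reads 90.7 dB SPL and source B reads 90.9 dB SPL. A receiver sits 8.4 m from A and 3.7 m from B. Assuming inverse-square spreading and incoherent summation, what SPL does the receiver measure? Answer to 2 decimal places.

80.27 dB SPL

At the listener: L_A = 90.7 − 20·log₁₀(8.4) = 72.214 dB; L_B = 90.9 − 20·log₁₀(3.7) = 79.536 dB.
Combined: 10·log₁₀(10^(72.214/10)+10^(79.536/10)) = 80.27 dB SPL.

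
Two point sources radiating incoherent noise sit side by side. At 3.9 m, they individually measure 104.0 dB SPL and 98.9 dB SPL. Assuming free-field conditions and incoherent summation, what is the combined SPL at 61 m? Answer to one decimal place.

81.3 dB SPL

Combined at 3.9 m: 10·log₁₀(10^(104.0/10)+10^(98.9/10)) = 105.17 dB SPL.
Then apply −20·log₁₀(61/3.9) = -23.89 dB → 81.3 dB SPL.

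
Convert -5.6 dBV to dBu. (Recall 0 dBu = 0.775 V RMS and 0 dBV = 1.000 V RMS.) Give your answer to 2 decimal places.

The offset between the scales is 20·log₁₀(0.775/1.000) = −2.214 dB.
So dBu = -5.6 + 2.214 = -3.39 dBu.

-3.39 dBu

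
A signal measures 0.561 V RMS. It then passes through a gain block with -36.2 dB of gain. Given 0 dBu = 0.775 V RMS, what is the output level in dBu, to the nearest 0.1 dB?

Input level: 20·log₁₀(0.561/0.775) = -2.81 dBu.
Output: -2.81 − 36.2 = -39.0 dBu.

-39.0 dBu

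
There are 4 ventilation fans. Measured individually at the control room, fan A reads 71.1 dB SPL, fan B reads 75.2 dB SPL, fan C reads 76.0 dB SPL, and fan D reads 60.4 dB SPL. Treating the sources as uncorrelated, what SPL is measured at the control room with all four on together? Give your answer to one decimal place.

79.4 dB SPL

Incoherent sources sum as intensities:
L_total = 10·log₁₀(10^(71.1/10) + 10^(75.2/10) + 10^(76.0/10) + 10^(60.4/10)) = 10·log₁₀(86900000) = 79.4 dB SPL.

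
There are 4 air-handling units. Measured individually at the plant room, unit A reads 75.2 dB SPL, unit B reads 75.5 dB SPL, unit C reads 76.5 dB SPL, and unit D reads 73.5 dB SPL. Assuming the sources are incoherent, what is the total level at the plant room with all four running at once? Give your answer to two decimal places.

81.32 dB SPL

Incoherent sources sum as intensities:
L_total = 10·log₁₀(10^(75.2/10) + 10^(75.5/10) + 10^(76.5/10) + 10^(73.5/10)) = 10·log₁₀(135700000) = 81.32 dB SPL.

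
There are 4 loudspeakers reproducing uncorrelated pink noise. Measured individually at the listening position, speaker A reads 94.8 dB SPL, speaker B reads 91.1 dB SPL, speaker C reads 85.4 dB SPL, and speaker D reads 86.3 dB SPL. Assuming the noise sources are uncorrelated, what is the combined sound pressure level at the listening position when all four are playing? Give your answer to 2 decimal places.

97.06 dB SPL

Incoherent sources sum as intensities:
L_total = 10·log₁₀(10^(94.8/10) + 10^(91.1/10) + 10^(85.4/10) + 10^(86.3/10)) = 10·log₁₀(5082000000) = 97.06 dB SPL.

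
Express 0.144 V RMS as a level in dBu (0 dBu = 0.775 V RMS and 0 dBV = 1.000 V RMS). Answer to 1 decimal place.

dBu = 20·log₁₀(V / 0.775 V).
20·log₁₀(0.144/0.775) = -14.6 dBu.

-14.6 dBu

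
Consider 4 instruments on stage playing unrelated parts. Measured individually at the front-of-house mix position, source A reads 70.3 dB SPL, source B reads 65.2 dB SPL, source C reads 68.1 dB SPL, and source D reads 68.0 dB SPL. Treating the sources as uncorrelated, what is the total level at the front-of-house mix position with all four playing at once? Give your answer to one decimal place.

Incoherent sources sum as intensities:
L_total = 10·log₁₀(10^(70.3/10) + 10^(65.2/10) + 10^(68.1/10) + 10^(68.0/10)) = 10·log₁₀(26790000) = 74.3 dB SPL.

74.3 dB SPL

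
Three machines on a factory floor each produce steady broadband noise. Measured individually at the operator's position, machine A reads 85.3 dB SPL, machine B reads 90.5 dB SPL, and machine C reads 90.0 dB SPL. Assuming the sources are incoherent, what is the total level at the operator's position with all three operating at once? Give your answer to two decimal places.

93.91 dB SPL

Uncorrelated sources add in intensity (power), not in dB.
L_total = 10·log₁₀(10^(85.3/10) + 10^(90.5/10) + 10^(90.0/10)) = 10·log₁₀(2461000000) = 93.91 dB SPL.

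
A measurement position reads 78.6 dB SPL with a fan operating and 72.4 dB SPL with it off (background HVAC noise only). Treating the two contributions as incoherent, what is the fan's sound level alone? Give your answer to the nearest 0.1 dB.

77.4 dB SPL

Subtract intensities: L_src = 10·log₁₀(10^(L_total/10) − 10^(L_bg/10)).
L_src = 10·log₁₀(10^(78.6/10) − 10^(72.4/10)) = 10·log₁₀(55070000) = 77.4 dB SPL.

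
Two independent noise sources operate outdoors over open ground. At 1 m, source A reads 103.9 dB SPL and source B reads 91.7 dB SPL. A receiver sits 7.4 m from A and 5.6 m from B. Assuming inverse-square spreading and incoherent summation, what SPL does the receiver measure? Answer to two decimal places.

86.95 dB SPL

At the listener: L_A = 103.9 − 20·log₁₀(7.4) = 86.515 dB; L_B = 91.7 − 20·log₁₀(5.6) = 76.736 dB.
Combined: 10·log₁₀(10^(86.515/10)+10^(76.736/10)) = 86.95 dB SPL.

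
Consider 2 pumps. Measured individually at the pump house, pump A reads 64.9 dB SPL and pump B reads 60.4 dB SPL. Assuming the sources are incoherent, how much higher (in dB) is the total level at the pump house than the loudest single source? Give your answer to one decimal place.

1.3 dB

Uncorrelated sources add in intensity (power), not in dB.
L_total = 10·log₁₀(10^(64.9/10) + 10^(60.4/10)) = 66.22 dB SPL.
Excess over the loudest (64.9 dB): 66.22 − 64.9 = 1.3 dB.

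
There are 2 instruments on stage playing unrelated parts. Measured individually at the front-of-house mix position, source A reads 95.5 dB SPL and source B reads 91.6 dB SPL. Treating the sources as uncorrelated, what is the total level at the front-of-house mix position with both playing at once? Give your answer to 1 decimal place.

97.0 dB SPL

Incoherent sources sum as intensities:
L_total = 10·log₁₀(10^(95.5/10) + 10^(91.6/10)) = 10·log₁₀(4994000000) = 97.0 dB SPL.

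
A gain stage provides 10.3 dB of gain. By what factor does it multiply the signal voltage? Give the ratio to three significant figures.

3.27

Voltage ratio = 10^(dB/20).
10^(10.3/20) = 10^(0.5150) = 3.27.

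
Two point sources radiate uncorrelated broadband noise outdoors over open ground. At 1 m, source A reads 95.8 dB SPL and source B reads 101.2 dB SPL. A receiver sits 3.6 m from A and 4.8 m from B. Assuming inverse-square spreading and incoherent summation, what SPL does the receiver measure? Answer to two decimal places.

89.37 dB SPL

At the listener: L_A = 95.8 − 20·log₁₀(3.6) = 84.674 dB; L_B = 101.2 − 20·log₁₀(4.8) = 87.575 dB.
Combined: 10·log₁₀(10^(84.674/10)+10^(87.575/10)) = 89.37 dB SPL.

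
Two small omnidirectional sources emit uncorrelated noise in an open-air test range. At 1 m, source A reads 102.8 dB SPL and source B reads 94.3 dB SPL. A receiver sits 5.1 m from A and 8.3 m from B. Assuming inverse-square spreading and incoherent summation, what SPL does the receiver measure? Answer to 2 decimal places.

88.87 dB SPL

At the listener: L_A = 102.8 − 20·log₁₀(5.1) = 88.649 dB; L_B = 94.3 − 20·log₁₀(8.3) = 75.918 dB.
Combined: 10·log₁₀(10^(88.649/10)+10^(75.918/10)) = 88.87 dB SPL.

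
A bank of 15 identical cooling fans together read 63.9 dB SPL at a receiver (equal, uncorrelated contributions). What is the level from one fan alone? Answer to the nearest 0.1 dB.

15 equal incoherent sources add 10·log₁₀(15) = 11.76 dB over one source.
L_one = 63.9 − 11.76 = 52.1 dB SPL.

52.1 dB SPL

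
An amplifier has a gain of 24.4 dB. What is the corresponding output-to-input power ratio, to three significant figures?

275

Power ratio = 10^(dB/10).
10^(24.4/10) = 10^(2.440) = 275.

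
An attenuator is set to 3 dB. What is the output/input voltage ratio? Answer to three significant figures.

0.708

Voltage ratio = 10^(dB/20).
10^(-3/20) = 10^(-0.1500) = 0.708.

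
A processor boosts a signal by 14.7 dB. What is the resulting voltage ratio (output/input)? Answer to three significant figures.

Voltage ratio = 10^(dB/20).
10^(14.7/20) = 10^(0.7350) = 5.43.

5.43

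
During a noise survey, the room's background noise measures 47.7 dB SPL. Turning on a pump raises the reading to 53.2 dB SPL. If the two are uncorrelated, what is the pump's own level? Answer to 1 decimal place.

Subtract intensities: L_src = 10·log₁₀(10^(L_total/10) − 10^(L_bg/10)).
L_src = 10·log₁₀(10^(53.2/10) − 10^(47.7/10)) = 10·log₁₀(150000) = 51.8 dB SPL.

51.8 dB SPL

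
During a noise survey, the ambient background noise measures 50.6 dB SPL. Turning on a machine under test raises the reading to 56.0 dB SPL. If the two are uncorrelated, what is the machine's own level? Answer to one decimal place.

Remove the background by subtracting linear intensities:
L_src = 10·log₁₀(10^(56.0/10) − 10^(50.6/10)) = 10·log₁₀(283300) = 54.5 dB SPL.

54.5 dB SPL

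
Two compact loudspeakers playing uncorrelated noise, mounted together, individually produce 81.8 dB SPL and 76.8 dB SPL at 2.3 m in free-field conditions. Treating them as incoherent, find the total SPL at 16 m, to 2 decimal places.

Combined at 2.3 m: 10·log₁₀(10^(81.8/10)+10^(76.8/10)) = 82.993 dB SPL.
Then apply −20·log₁₀(16/2.3) = -16.848 dB → 66.15 dB SPL.

66.15 dB SPL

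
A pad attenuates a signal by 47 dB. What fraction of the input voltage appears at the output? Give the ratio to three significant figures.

Voltage ratio = 10^(dB/20).
10^(-47/20) = 10^(-2.350) = 0.00447.

0.00447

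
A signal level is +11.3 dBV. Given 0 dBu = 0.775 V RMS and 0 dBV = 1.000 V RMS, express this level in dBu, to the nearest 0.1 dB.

The offset between the scales is 20·log₁₀(0.775/1.000) = −2.214 dB.
So dBu = +11.3 + 2.214 = +13.5 dBu.

+13.5 dBu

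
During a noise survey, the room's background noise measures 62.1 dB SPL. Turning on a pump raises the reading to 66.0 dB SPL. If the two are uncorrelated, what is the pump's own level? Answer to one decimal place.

63.7 dB SPL

Subtract intensities: L_src = 10·log₁₀(10^(L_total/10) − 10^(L_bg/10)).
L_src = 10·log₁₀(10^(66.0/10) − 10^(62.1/10)) = 10·log₁₀(2359000) = 63.7 dB SPL.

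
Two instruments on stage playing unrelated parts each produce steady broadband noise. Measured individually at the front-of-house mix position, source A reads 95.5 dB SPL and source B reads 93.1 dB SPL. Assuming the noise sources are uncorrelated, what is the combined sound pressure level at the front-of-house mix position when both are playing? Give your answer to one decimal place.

Add the sources as powers (linear), then convert back to dB:
L_total = 10·log₁₀(10^(95.5/10) + 10^(93.1/10)) = 10·log₁₀(5590000000) = 97.5 dB SPL.

97.5 dB SPL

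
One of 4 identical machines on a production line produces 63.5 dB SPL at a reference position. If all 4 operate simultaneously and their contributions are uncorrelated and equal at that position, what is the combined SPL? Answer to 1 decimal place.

4 equal incoherent sources raise the level by 10·log₁₀(4) = 6.02 dB.
L_total = 63.5 + 6.02 = 69.5 dB SPL.

69.5 dB SPL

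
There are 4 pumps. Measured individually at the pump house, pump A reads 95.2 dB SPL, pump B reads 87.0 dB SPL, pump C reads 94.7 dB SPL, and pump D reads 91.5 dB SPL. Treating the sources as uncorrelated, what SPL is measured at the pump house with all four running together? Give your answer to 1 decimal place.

Incoherent sources sum as intensities:
L_total = 10·log₁₀(10^(95.2/10) + 10^(87.0/10) + 10^(94.7/10) + 10^(91.5/10)) = 10·log₁₀(8176000000) = 99.1 dB SPL.

99.1 dB SPL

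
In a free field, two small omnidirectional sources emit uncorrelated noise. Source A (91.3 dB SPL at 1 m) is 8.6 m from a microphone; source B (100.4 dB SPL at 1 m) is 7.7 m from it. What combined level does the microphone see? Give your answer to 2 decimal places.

83.08 dB SPL

At the listener: L_A = 91.3 − 20·log₁₀(8.6) = 72.610 dB; L_B = 100.4 − 20·log₁₀(7.7) = 82.670 dB.
Combined: 10·log₁₀(10^(72.610/10)+10^(82.670/10)) = 83.08 dB SPL.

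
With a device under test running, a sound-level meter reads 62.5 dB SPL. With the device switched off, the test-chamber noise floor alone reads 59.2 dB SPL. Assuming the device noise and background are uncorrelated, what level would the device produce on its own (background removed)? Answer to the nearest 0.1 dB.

59.8 dB SPL

Subtract intensities: L_src = 10·log₁₀(10^(L_total/10) − 10^(L_bg/10)).
L_src = 10·log₁₀(10^(62.5/10) − 10^(59.2/10)) = 10·log₁₀(946500) = 59.8 dB SPL.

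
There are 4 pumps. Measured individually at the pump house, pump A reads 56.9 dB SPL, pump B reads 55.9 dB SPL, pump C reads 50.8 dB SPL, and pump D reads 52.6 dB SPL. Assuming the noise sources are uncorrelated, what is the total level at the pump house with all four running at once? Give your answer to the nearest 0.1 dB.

60.7 dB SPL

Add the sources as powers (linear), then convert back to dB:
L_total = 10·log₁₀(10^(56.9/10) + 10^(55.9/10) + 10^(50.8/10) + 10^(52.6/10)) = 10·log₁₀(1181000) = 60.7 dB SPL.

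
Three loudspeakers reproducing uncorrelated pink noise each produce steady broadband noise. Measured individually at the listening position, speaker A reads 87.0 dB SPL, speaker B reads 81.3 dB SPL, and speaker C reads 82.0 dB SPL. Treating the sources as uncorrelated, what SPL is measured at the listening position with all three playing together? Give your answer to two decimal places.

89.00 dB SPL

Add the sources as powers (linear), then convert back to dB:
L_total = 10·log₁₀(10^(87.0/10) + 10^(81.3/10) + 10^(82.0/10)) = 10·log₁₀(794600000) = 89.00 dB SPL.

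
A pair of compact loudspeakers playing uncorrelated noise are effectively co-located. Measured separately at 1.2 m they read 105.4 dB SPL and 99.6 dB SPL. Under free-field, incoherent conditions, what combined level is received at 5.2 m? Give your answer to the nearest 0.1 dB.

Combined at 1.2 m: 10·log₁₀(10^(105.4/10)+10^(99.6/10)) = 106.41 dB SPL.
Then apply −20·log₁₀(5.2/1.2) = -12.74 dB → 93.7 dB SPL.

93.7 dB SPL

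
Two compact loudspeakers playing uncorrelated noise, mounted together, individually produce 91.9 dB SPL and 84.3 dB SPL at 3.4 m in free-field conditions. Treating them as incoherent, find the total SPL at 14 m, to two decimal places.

Combined at 3.4 m: 10·log₁₀(10^(91.9/10)+10^(84.3/10)) = 92.596 dB SPL.
Then apply −20·log₁₀(14/3.4) = -12.293 dB → 80.30 dB SPL.

80.30 dB SPL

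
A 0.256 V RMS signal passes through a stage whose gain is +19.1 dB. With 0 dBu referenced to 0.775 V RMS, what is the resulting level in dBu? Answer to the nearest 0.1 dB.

+9.5 dBu

Input level: 20·log₁₀(0.256/0.775) = -9.62 dBu.
Output: -9.62 + 19.1 = +9.5 dBu.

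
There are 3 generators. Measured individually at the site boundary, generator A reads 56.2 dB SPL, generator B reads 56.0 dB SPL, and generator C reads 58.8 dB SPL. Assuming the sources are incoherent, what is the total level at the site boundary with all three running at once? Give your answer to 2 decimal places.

61.97 dB SPL

Uncorrelated sources add in intensity (power), not in dB.
L_total = 10·log₁₀(10^(56.2/10) + 10^(56.0/10) + 10^(58.8/10)) = 10·log₁₀(1574000) = 61.97 dB SPL.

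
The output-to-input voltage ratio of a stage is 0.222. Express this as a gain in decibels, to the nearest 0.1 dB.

-13.1 dB

For a voltage ratio, dB = 20·log₁₀(V₂/V₁).
20·log₁₀(0.222) = -13.1 dB.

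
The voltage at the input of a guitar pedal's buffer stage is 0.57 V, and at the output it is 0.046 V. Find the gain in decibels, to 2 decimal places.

For a voltage ratio, dB = 20·log₁₀(V₂/V₁).
20·log₁₀(0.046/0.57) = 20·log₁₀(0.08070) = -21.86 dB.

-21.86 dB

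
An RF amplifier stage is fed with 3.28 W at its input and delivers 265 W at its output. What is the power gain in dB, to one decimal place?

For a power ratio, dB = 10·log₁₀(P₂/P₁).
10·log₁₀(265/3.28) = 10·log₁₀(80.79) = 19.1 dB.

19.1 dB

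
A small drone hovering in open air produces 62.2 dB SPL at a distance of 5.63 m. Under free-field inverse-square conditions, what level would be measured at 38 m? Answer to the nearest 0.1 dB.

For a point source in a free field, ΔL = −20·log₁₀(d₂/d₁).
ΔL = −20·log₁₀(38/5.63) = -16.59 dB, so L₂ = 62.2 + (-16.59) = 45.6 dB SPL.

45.6 dB SPL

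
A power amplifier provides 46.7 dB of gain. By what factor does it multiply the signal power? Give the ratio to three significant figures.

Power ratio = 10^(dB/10).
10^(46.7/10) = 10^(4.670) = 46800.

46800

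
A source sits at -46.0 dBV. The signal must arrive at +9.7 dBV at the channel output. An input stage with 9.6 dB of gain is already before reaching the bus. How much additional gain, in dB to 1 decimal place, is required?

The required make-up gain is the shortfall in the dB sum.
G = +9.7 − (-46.0) − 9.6 = 46.1 dB.

46.1 dB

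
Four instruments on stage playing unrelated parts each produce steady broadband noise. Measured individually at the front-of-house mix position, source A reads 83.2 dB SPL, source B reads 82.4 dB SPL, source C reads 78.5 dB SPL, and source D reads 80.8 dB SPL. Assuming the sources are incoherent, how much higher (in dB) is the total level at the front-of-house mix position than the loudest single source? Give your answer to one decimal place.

Incoherent sources sum as intensities:
L_total = 10·log₁₀(10^(83.2/10) + 10^(82.4/10) + 10^(78.5/10) + 10^(80.8/10)) = 87.59 dB SPL.
Excess over the loudest (83.2 dB): 87.59 − 83.2 = 4.4 dB.

4.4 dB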